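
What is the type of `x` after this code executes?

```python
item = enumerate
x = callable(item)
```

callable() returns bool

bool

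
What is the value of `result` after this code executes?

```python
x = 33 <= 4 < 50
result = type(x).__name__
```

x is bool; result = 'bool'

'bool'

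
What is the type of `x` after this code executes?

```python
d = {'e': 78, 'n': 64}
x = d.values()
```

.values() returns dict_values view

dict_values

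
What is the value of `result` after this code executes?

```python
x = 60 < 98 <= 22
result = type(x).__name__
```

x is bool; result = 'bool'

'bool'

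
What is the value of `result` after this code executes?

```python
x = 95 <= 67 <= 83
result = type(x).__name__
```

x is bool; result = 'bool'

'bool'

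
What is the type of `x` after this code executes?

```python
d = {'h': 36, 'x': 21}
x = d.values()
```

.values() returns dict_values view

dict_values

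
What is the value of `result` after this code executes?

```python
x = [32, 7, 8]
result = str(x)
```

x = [32, 7, 8]; result = '[32, 7, 8]'

'[32, 7, 8]'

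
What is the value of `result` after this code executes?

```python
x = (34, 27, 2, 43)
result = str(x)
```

x = (34, 27, 2, 43); result = '(34, 27, 2, 43)'

'(34, 27, 2, 43)'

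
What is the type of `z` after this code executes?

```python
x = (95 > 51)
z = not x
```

'not' returns bool

bool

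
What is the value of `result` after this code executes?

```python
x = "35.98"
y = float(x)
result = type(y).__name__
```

x is str; y is float; result = 'float'

'float'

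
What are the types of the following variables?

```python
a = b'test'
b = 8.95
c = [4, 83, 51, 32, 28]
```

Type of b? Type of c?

b is assigned a number with a decimal point, so it is a float; c is assigned a list literal (square brackets)

float, list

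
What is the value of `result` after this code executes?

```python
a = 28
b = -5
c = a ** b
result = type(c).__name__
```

a is int; b is int; c is float; result = 'float'

'float'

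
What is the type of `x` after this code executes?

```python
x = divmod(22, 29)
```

divmod() returns tuple of (quotient, remainder)

tuple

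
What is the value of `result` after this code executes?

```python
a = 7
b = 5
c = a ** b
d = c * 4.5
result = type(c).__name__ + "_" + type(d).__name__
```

a is int; b is int; c is int; d is float; result = 'int_float'

'int_float'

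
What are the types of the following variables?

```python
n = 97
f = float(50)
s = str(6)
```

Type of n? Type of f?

n is assigned a bare integer (no decimal point), so it is an int; f is assigned the result of calling float(), which returns a float

int, float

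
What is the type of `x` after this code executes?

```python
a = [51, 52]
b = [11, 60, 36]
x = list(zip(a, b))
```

list(zip()) returns a list of tuples

list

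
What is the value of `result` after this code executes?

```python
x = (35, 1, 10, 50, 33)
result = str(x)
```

x = (35, 1, 10, 50, 33); result = '(35, 1, 10, 50, 33)'

'(35, 1, 10, 50, 33)'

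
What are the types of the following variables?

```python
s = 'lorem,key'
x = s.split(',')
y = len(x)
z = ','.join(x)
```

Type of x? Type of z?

str.split() returns list; str.join() returns str

list, str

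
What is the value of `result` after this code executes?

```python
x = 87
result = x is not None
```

x = 87; result = True

True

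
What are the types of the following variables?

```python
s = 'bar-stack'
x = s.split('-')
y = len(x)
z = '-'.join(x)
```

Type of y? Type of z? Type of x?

len() returns int; str.join() returns str; str.split() returns list

int, str, list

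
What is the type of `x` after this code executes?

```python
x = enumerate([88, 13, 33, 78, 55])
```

enumerate() returns an enumerate object

enumerate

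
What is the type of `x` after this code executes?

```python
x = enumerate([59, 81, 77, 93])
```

enumerate() returns an enumerate object

enumerate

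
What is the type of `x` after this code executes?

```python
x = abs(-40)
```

abs() of int returns int

int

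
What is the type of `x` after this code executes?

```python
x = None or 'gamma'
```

'or' with None returns the other truthy value (str)

str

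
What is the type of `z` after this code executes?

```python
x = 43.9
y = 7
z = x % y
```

float % int = float

float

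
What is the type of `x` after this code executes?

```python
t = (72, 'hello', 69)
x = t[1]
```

Index 1 of tuple is a str literal

str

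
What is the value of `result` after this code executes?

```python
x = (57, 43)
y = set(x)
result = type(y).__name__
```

x is tuple; y is set; result = 'set'

'set'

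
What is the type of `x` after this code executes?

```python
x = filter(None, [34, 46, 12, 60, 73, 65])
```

filter() returns a filter object

filter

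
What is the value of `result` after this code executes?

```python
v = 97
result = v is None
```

v = 97; result = False

False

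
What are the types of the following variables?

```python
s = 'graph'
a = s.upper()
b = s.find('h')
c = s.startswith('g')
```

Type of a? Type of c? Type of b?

upper() returns str; startswith() returns bool; find() returns int

str, bool, int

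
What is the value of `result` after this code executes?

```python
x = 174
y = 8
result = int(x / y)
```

x = 174; y = 8; result = 21

21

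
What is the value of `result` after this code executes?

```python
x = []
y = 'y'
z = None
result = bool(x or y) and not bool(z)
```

x = []; y = 'y'; z = None; result = True

True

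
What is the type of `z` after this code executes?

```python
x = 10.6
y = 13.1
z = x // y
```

float // float = float

float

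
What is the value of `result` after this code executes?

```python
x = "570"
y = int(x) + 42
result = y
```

x = '570'; y = 612; result = 612

612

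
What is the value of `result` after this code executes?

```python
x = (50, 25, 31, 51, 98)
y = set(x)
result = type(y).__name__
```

x is tuple; y is set; result = 'set'

'set'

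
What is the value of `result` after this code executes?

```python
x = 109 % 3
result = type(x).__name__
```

x is int; result = 'int'

'int'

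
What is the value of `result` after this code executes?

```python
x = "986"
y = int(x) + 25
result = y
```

x = '986'; y = 1011; result = 1011

1011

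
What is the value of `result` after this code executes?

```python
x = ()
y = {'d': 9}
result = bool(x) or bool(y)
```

x = (); y = {'d': 9}; result = True

True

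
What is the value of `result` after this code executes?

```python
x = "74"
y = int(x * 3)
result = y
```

x = '74'; y = 747474; result = 747474

747474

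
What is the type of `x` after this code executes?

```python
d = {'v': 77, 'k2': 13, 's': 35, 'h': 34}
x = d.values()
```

.values() returns dict_values view

dict_values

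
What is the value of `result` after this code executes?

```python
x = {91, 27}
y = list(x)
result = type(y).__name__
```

x is set; y is list; result = 'list'

'list'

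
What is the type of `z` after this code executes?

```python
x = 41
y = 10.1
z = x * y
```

int * float = float

float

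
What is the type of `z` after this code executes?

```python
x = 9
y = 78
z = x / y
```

int / int = float

float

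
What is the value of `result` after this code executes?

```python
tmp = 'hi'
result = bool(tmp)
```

tmp = 'hi'; result = True

True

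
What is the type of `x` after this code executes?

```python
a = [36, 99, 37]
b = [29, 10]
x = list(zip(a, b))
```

list(zip()) returns a list of tuples

list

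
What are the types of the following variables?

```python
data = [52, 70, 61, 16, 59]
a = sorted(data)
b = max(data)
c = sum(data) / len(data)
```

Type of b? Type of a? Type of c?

max of ints returns int; sorted() returns list; int / int = float

int, list, float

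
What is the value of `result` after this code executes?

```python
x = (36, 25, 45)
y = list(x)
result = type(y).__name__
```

x is tuple; y is list; result = 'list'

'list'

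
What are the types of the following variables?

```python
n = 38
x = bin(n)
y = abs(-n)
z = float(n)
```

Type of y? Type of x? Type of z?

abs() of int returns int; bin() returns str; float() returns float

int, str, float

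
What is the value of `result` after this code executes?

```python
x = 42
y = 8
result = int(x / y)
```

x = 42; y = 8; result = 5

5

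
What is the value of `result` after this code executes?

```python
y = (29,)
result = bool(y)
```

y = (29,); result = True

True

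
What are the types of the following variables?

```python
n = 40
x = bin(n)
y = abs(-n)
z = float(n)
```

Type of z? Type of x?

float() returns float; bin() returns str

float, str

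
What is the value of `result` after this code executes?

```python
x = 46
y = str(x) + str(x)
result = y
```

x = 46; y = '4646'; result = '4646'

'4646'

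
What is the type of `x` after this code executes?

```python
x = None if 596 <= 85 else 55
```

596 <= 85 is False, so the else branch is taken

int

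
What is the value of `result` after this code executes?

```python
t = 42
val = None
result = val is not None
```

t = 42; val = None; result = False

False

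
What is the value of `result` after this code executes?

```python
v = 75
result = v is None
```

v = 75; result = False

False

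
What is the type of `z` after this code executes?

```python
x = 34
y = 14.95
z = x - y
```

int - float = float

float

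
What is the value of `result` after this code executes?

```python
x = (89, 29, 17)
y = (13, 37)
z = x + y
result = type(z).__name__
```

x is tuple; y is tuple; z is tuple; result = 'tuple'

'tuple'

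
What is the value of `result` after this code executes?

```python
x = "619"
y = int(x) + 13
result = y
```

x = '619'; y = 632; result = 632

632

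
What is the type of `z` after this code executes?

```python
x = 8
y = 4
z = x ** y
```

positive int ** positive int = int

int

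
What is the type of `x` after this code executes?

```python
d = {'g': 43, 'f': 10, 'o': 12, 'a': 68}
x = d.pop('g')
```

dict.pop() returns the value

int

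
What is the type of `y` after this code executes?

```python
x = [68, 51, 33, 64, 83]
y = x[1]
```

Indexing list[int] returns int

int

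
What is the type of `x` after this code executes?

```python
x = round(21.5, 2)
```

round() with decimal places returns float

float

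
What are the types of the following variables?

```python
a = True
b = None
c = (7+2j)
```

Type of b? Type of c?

b is assigned None, whose type is NoneType; c is assigned (7+2j), an int plus an imaginary literal (j suffix), which evaluates to complex

NoneType, complex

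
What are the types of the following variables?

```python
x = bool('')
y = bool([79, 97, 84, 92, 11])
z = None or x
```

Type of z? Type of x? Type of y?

None or bool returns the bool; bool() returns bool; bool() returns bool

bool, bool, bool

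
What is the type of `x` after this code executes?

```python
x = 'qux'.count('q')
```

str.count() returns int

int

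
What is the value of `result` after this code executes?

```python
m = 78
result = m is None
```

m = 78; result = False

False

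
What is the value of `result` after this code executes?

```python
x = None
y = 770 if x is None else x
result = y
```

x = None; y = 770; result = 770

770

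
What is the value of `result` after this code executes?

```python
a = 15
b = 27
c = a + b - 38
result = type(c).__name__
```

a is int; b is int; c is int; result = 'int'

'int'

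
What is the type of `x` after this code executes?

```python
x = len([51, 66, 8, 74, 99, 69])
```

len() always returns int

int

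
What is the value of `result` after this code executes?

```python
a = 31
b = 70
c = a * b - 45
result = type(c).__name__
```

a is int; b is int; c is int; result = 'int'

'int'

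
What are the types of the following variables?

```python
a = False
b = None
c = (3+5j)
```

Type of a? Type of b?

a is assigned the constant False, which has type bool; b is assigned None, whose type is NoneType

bool, NoneType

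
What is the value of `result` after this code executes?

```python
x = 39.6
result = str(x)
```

x = 39.6; result = '39.6'

'39.6'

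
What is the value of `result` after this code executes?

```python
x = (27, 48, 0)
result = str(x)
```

x = (27, 48, 0); result = '(27, 48, 0)'

'(27, 48, 0)'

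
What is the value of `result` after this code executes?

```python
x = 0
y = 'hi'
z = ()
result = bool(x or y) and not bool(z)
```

x = 0; y = 'hi'; z = (); result = True

True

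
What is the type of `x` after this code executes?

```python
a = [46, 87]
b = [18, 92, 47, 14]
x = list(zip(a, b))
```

list(zip()) returns a list of tuples

list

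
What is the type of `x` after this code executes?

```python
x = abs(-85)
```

abs() of int returns int

int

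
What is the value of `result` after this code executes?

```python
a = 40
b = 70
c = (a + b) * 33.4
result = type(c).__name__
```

a is int; b is int; c is float; result = 'float'

'float'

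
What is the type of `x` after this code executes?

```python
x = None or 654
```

'or' with None returns the other truthy value

int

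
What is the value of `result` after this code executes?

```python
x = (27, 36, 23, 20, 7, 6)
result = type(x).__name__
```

x is tuple; result = 'tuple'

'tuple'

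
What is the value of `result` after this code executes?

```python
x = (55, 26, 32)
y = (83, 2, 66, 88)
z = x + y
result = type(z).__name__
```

x is tuple; y is tuple; z is tuple; result = 'tuple'

'tuple'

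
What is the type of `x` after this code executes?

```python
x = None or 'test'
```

'or' with None returns the other truthy value (str)

str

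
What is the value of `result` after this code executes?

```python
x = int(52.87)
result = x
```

x = 52; result = 52

52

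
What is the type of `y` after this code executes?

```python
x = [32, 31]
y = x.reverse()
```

list.reverse() returns None

NoneType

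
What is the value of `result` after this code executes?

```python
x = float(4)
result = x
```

x = 4.0; result = 4.0

4.0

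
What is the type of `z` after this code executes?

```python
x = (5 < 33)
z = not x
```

'not' returns bool

bool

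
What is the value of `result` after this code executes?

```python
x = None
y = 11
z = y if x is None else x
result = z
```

x = None; y = 11; z = 11; result = 11

11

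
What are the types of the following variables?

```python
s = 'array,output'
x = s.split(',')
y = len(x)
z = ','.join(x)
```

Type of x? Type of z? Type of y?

str.split() returns list; str.join() returns str; len() returns int

list, str, int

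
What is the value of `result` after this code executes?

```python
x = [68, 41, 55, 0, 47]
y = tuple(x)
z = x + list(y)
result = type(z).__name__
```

x is list; y is tuple; z is list; result = 'list'

'list'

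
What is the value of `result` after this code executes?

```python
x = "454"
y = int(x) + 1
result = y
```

x = '454'; y = 455; result = 455

455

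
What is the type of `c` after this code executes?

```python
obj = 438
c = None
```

None has type NoneType

NoneType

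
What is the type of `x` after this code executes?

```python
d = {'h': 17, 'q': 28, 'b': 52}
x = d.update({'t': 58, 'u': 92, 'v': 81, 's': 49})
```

dict.update() returns None

NoneType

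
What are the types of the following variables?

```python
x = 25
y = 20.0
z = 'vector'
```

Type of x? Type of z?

x is assigned a bare integer (no decimal point), so it is an int; z is assigned a quoted string literal, so it is a str

int, str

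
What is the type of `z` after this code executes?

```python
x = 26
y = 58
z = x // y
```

int // int = int

int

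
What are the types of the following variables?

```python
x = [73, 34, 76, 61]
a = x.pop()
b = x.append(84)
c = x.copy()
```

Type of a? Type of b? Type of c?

pop() returns element; append() returns None; copy() returns list

int, NoneType, list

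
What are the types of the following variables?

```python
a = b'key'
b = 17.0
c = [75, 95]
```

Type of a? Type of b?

a is assigned a bytes literal (b'...' prefix); b is assigned a number with a decimal point, so it is a float

bytes, float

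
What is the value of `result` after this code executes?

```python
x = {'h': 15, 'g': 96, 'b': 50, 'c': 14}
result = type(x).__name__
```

x is dict; result = 'dict'

'dict'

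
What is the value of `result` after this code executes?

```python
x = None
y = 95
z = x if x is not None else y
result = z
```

x = None; y = 95; z = 95; result = 95

95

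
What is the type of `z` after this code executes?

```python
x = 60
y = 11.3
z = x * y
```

int * float = float

float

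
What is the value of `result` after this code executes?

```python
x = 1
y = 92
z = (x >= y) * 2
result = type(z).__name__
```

x is int; y is int; z is int; result = 'int'

'int'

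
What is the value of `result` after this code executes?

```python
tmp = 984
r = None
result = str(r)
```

tmp = 984; r = None; result = 'None'

'None'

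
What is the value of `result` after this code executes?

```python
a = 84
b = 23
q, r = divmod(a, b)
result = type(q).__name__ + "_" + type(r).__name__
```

a is int; b is int; q is int; r is int; result = 'int_int'

'int_int'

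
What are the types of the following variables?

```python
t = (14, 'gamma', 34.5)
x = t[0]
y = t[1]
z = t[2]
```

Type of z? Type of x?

tuple[2] is float; tuple[0] is int

float, int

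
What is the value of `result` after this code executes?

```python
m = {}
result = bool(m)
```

m = {}; result = False

False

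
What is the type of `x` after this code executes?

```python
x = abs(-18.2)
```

abs() of float returns float

float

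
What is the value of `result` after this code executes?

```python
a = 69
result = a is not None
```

a = 69; result = True

True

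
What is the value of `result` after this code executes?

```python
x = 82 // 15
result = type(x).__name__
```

x is int; result = 'int'

'int'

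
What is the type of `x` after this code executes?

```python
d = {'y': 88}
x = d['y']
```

Accessing dict[str, int] with str key returns int

int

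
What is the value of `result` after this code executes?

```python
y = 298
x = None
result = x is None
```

y = 298; x = None; result = True

True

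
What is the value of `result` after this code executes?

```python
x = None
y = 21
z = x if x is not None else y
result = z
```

x = None; y = 21; z = 21; result = 21

21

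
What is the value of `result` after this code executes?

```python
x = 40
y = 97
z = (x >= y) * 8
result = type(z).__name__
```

x is int; y is int; z is int; result = 'int'

'int'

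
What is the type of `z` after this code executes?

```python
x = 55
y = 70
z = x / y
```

int / int = float

float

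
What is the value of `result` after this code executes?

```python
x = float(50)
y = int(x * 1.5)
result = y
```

x = 50.0; y = 75; result = 75

75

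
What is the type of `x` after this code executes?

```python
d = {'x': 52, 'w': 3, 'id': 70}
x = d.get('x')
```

dict.get() returns value type when found

int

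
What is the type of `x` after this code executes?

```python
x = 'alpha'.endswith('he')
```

str.endswith() returns bool

bool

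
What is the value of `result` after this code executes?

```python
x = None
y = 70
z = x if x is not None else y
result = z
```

x = None; y = 70; z = 70; result = 70

70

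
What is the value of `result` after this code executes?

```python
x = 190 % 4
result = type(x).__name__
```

x is int; result = 'int'

'int'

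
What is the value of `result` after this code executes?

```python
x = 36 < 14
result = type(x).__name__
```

x is bool; result = 'bool'

'bool'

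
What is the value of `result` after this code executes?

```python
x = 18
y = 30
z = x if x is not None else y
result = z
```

x = 18; y = 30; z = 18; result = 18

18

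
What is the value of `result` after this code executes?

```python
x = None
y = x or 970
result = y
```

x = None; y = 970; result = 970

970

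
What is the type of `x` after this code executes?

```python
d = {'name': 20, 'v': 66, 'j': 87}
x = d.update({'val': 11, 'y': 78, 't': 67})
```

dict.update() returns None

NoneType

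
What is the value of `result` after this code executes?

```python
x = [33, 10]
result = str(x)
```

x = [33, 10]; result = '[33, 10]'

'[33, 10]'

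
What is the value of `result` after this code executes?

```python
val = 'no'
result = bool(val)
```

val = 'no'; result = True

True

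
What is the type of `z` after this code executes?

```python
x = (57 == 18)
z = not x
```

'not' returns bool

bool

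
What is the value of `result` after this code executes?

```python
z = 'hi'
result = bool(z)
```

z = 'hi'; result = True

True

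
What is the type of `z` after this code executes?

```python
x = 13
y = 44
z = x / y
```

int / int = float

float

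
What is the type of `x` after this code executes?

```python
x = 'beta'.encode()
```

str.encode() returns bytes

bytes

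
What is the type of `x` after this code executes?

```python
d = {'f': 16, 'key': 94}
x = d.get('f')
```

dict.get() returns value type when found

int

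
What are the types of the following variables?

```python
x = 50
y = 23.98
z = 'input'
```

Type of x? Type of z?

x is assigned a bare integer (no decimal point), so it is an int; z is assigned a quoted string literal, so it is a str

int, str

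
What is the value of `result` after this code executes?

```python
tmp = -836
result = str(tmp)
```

tmp = -836; result = '-836'

'-836'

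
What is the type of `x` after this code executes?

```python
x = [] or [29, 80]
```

'or' returns first truthy value (list)

list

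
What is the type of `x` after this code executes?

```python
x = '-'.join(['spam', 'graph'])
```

str.join() returns str

str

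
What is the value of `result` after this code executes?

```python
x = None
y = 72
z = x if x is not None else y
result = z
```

x = None; y = 72; z = 72; result = 72

72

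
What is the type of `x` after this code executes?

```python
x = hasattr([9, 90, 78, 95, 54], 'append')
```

hasattr() returns bool

bool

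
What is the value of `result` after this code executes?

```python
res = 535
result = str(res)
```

res = 535; result = '535'

'535'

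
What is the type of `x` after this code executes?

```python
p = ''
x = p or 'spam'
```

'or' returns first truthy value (str)

str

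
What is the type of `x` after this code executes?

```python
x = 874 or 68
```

'or' returns first truthy value (int)

int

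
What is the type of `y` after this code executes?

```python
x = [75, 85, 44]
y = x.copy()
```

list.copy() returns list

list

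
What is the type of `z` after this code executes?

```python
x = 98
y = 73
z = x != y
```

Comparison returns bool

bool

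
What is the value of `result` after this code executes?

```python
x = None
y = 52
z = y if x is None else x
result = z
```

x = None; y = 52; z = 52; result = 52

52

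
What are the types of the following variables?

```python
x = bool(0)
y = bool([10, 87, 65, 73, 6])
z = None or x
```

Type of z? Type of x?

None or bool returns the bool; bool() returns bool

bool, bool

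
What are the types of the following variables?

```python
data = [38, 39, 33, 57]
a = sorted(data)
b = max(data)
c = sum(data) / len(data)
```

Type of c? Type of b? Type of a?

int / int = float; max of ints returns int; sorted() returns list

float, int, list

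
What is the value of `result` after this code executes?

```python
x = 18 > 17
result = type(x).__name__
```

x is bool; result = 'bool'

'bool'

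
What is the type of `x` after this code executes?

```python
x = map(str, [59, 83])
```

map() returns a map object

map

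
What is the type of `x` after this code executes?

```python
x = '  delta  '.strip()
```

str.strip() returns str

str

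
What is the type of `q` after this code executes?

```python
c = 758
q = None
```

None has type NoneType

NoneType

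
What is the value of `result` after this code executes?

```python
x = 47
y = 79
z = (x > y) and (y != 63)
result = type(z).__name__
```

x is int; y is int; z is bool; result = 'bool'

'bool'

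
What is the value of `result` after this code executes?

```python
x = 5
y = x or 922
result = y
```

x = 5; y = 5; result = 5

5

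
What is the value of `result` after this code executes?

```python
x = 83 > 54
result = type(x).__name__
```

x is bool; result = 'bool'

'bool'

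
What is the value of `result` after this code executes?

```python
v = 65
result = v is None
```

v = 65; result = False

False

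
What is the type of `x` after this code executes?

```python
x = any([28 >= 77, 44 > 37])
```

any() returns bool

bool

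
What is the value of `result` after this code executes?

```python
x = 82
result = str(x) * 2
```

x = 82; result = '8282'

'8282'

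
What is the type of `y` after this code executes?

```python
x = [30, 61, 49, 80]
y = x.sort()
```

list.sort() returns None (mutates in place)

NoneType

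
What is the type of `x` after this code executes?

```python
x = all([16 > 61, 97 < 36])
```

all() returns bool

bool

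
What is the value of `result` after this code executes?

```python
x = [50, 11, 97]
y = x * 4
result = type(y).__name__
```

x is list; y is list; result = 'list'

'list'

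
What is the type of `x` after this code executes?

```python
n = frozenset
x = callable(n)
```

callable() returns bool

bool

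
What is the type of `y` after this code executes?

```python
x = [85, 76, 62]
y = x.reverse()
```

list.reverse() returns None

NoneType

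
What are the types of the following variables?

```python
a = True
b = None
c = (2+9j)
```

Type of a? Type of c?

a is assigned the constant True, which has type bool; c is assigned (2+9j), an int plus an imaginary literal (j suffix), which evaluates to complex

bool, complex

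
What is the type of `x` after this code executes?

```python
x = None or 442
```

'or' with None returns the other truthy value

int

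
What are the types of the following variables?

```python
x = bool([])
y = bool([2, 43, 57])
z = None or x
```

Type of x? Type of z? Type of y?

bool() returns bool; None or bool returns the bool; bool() returns bool

bool, bool, bool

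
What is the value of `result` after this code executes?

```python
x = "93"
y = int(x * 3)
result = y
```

x = '93'; y = 939393; result = 939393

939393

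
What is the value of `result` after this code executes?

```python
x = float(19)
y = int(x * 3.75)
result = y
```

x = 19.0; y = 71; result = 71

71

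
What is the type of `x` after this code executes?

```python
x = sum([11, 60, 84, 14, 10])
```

sum() of ints returns int

int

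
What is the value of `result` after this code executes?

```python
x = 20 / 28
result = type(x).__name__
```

x is float; result = 'float'

'float'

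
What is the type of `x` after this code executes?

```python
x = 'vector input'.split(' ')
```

str.split() returns list

list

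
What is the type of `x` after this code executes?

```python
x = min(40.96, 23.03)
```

min() of floats returns float

float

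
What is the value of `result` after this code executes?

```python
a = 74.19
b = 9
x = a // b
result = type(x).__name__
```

a is float; b is int; x is float; result = 'float'

'float'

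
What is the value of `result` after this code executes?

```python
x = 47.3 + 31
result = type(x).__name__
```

x is float; result = 'float'

'float'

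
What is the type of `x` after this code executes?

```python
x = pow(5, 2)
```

pow(int, int) returns int

int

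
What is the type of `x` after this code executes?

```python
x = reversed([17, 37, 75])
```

reversed() on a list returns list_reverseiterator

list_reverseiterator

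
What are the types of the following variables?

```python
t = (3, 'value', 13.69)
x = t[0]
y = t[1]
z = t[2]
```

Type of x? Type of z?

tuple[0] is int; tuple[2] is float

int, float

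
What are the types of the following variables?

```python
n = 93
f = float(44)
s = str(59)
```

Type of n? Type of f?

n is assigned a bare integer (no decimal point), so it is an int; f is assigned the result of calling float(), which returns a float

int, float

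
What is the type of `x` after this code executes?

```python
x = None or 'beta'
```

'or' with None returns the other truthy value (str)

str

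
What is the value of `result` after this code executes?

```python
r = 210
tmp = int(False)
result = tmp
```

r = 210; tmp = 0; result = 0

0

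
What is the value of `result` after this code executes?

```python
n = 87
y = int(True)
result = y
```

n = 87; y = 1; result = 1

1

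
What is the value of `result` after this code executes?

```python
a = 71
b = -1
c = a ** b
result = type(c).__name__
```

a is int; b is int; c is float; result = 'float'

'float'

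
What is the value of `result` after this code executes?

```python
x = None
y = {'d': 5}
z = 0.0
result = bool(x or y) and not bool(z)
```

x = None; y = {'d': 5}; z = 0.0; result = True

True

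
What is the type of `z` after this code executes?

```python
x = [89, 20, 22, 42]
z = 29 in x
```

'in' operator returns bool

bool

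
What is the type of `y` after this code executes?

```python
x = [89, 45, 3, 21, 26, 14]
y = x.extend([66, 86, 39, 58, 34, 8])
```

list.extend() returns None

NoneType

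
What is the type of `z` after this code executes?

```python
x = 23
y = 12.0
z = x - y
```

int - float = float

float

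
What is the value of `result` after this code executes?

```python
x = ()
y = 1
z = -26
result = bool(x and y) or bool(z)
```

x = (); y = 1; z = -26; result = True

True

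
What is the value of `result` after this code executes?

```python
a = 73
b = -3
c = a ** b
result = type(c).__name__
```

a is int; b is int; c is float; result = 'float'

'float'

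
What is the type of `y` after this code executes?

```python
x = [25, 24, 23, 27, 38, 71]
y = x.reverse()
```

list.reverse() returns None

NoneType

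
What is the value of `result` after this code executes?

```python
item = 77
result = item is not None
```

item = 77; result = True

True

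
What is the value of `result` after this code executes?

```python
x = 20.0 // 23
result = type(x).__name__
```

x is float; result = 'float'

'float'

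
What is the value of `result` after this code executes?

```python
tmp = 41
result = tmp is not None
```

tmp = 41; result = True

True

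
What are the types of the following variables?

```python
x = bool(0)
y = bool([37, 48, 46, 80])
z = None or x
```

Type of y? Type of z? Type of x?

bool() returns bool; None or bool returns the bool; bool() returns bool

bool, bool, bool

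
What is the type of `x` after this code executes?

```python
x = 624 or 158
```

'or' returns first truthy value (int)

int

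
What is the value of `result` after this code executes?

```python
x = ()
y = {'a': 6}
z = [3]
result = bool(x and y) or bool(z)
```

x = (); y = {'a': 6}; z = [3]; result = True

True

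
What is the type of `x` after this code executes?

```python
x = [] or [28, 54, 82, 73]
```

'or' returns first truthy value (list)

list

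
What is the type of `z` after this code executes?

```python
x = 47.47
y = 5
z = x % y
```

float % int = float

float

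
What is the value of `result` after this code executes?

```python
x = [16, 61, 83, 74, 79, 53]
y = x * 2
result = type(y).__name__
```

x is list; y is list; result = 'list'

'list'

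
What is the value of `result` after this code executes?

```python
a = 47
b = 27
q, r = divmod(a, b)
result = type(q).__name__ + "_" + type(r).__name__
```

a is int; b is int; q is int; r is int; result = 'int_int'

'int_int'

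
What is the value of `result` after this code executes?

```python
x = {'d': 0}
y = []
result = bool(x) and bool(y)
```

x = {'d': 0}; y = []; result = False

False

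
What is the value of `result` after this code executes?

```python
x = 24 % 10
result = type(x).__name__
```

x is int; result = 'int'

'int'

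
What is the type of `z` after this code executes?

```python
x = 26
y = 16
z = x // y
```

int // int = int

int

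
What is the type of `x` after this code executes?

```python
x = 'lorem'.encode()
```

str.encode() returns bytes

bytes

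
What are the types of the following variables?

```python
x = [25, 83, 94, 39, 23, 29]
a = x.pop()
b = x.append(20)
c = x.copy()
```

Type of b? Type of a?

append() returns None; pop() returns element

NoneType, int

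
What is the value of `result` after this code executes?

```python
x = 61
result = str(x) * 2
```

x = 61; result = '6161'

'6161'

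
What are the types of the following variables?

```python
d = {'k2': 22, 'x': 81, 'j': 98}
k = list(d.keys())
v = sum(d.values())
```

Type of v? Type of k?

sum of ints is int; list() converts to list

int, list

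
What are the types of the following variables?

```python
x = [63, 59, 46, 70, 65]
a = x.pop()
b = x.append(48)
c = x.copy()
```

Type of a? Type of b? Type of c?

pop() returns element; append() returns None; copy() returns list

int, NoneType, list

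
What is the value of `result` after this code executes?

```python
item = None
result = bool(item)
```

item = None; result = False

False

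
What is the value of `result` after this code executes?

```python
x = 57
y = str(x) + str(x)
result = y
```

x = 57; y = '5757'; result = '5757'

'5757'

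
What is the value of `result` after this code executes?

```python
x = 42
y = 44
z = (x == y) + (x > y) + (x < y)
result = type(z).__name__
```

x is int; y is int; z is int; result = 'int'

'int'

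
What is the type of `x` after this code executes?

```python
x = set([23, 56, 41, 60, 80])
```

set() constructor returns set

set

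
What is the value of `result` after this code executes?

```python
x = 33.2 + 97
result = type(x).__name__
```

x is float; result = 'float'

'float'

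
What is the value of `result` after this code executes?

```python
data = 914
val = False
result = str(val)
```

data = 914; val = False; result = 'False'

'False'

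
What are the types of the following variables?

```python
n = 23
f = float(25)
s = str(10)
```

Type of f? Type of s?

f is assigned the result of calling float(), which returns a float; s is assigned the result of calling str(), which returns a str

float, str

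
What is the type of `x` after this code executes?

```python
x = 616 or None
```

'or' returns first truthy value

int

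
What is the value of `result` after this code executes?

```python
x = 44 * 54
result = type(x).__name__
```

x is int; result = 'int'

'int'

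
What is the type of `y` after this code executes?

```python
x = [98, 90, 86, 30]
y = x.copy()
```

list.copy() returns list

list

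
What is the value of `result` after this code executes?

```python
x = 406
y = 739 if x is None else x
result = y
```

x = 406; y = 406; result = 406

406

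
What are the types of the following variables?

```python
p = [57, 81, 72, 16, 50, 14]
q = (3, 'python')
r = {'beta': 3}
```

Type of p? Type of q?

p is assigned a list literal (square brackets); q is assigned a tuple (parenthesized, comma-separated values)

list, tuple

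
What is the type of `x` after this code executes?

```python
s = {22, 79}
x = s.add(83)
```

set.add() returns None (mutates in place)

NoneType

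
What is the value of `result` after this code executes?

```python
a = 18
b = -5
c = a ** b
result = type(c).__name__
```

a is int; b is int; c is float; result = 'float'

'float'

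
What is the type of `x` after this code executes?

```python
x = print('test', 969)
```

print() returns None

NoneType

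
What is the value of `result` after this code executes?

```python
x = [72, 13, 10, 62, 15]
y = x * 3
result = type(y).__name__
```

x is list; y is list; result = 'list'

'list'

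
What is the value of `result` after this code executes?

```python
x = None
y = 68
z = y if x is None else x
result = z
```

x = None; y = 68; z = 68; result = 68

68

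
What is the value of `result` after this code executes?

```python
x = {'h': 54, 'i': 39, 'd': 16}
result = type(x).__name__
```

x is dict; result = 'dict'

'dict'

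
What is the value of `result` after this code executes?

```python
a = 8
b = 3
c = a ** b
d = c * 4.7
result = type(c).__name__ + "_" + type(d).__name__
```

a is int; b is int; c is int; d is float; result = 'int_float'

'int_float'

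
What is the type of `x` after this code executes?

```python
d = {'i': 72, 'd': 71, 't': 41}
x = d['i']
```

Accessing dict[str, int] with str key returns int

int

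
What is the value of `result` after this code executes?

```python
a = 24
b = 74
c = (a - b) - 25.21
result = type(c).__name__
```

a is int; b is int; c is float; result = 'float'

'float'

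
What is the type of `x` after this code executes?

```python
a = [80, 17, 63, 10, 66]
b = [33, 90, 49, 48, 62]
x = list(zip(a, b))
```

list(zip()) returns a list of tuples

list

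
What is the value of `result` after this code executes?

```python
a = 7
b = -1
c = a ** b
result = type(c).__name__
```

a is int; b is int; c is float; result = 'float'

'float'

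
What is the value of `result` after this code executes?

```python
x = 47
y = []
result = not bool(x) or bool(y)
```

x = 47; y = []; result = False

False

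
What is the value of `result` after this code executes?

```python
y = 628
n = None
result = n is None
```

y = 628; n = None; result = True

True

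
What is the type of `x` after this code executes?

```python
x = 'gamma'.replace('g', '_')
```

str.replace() returns str

str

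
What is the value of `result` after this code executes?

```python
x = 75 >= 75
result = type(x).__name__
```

x is bool; result = 'bool'

'bool'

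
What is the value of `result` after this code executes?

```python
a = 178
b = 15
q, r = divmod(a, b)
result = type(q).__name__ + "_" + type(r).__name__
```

a is int; b is int; q is int; r is int; result = 'int_int'

'int_int'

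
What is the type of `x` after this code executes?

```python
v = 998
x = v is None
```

'is' comparison returns bool

bool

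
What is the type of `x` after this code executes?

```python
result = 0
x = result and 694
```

'and' returns first falsy value (0 is int)

int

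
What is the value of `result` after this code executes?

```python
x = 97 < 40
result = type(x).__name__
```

x is bool; result = 'bool'

'bool'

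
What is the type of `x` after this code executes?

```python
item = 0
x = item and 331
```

'and' returns first falsy value (0 is int)

int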